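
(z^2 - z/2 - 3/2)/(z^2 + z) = (z - 3/2)/z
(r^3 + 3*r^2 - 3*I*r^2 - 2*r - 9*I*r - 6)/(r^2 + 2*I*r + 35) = (r^3 + 3*r^2*(1 - I) - r*(2 + 9*I) - 6)/(r^2 + 2*I*r + 35)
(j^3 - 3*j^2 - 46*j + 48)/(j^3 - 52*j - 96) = (j - 1)/(j + 2)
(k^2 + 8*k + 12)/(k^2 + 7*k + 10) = (k + 6)/(k + 5)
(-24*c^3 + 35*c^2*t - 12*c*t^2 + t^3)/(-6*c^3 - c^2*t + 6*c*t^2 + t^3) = (24*c^2 - 11*c*t + t^2)/(6*c^2 + 7*c*t + t^2)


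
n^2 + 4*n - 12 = (n - 2)*(n + 6)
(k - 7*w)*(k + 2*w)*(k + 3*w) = k^3 - 2*k^2*w - 29*k*w^2 - 42*w^3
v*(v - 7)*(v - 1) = v^3 - 8*v^2 + 7*v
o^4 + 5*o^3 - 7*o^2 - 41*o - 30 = (o - 3)*(o + 1)*(o + 2)*(o + 5)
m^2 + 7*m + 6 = (m + 1)*(m + 6)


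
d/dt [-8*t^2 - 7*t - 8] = -16*t - 7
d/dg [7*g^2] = 14*g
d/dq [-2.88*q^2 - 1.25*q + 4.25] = -5.76*q - 1.25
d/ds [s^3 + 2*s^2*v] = s*(3*s + 4*v)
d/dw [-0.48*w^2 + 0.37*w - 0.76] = 0.37 - 0.96*w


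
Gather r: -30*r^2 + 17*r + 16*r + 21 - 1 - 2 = -30*r^2 + 33*r + 18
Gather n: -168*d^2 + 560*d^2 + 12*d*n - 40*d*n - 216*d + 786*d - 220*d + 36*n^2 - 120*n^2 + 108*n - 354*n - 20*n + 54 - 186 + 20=392*d^2 + 350*d - 84*n^2 + n*(-28*d - 266) - 112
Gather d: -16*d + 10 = 10 - 16*d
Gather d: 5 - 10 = -5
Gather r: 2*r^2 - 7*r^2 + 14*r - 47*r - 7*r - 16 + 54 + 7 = -5*r^2 - 40*r + 45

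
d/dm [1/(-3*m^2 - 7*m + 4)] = (6*m + 7)/(3*m^2 + 7*m - 4)^2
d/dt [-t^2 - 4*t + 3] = -2*t - 4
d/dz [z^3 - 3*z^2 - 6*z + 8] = 3*z^2 - 6*z - 6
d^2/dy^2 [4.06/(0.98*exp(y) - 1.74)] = (3.899224*exp(y) + 6.923112)*exp(y)/(0.98*exp(y) - 1.74)^3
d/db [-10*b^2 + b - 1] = 1 - 20*b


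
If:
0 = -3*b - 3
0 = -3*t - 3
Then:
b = -1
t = -1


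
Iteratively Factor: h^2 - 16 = (h - 4)*(h + 4)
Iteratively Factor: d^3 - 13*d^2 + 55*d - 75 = (d - 5)*(d^2 - 8*d + 15) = (d - 5)*(d - 3)*(d - 5)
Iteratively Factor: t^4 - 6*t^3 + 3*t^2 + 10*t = (t - 2)*(t^3 - 4*t^2 - 5*t) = (t - 5)*(t - 2)*(t^2 + t) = (t - 5)*(t - 2)*(t + 1)*(t)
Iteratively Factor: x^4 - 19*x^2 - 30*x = (x + 2)*(x^3 - 2*x^2 - 15*x) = (x - 5)*(x + 2)*(x^2 + 3*x) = (x - 5)*(x + 2)*(x + 3)*(x)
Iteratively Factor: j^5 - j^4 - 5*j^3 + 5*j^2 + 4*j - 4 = (j + 1)*(j^4 - 2*j^3 - 3*j^2 + 8*j - 4) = (j - 2)*(j + 1)*(j^3 - 3*j + 2) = (j - 2)*(j + 1)*(j + 2)*(j^2 - 2*j + 1) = (j - 2)*(j - 1)*(j + 1)*(j + 2)*(j - 1)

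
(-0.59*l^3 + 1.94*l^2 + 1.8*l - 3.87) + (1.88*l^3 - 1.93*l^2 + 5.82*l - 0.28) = 1.29*l^3 + 0.01*l^2 + 7.62*l - 4.15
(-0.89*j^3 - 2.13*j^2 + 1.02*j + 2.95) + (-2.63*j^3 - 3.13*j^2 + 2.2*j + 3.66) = -3.52*j^3 - 5.26*j^2 + 3.22*j + 6.61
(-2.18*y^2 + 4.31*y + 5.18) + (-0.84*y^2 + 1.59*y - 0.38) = -3.02*y^2 + 5.9*y + 4.8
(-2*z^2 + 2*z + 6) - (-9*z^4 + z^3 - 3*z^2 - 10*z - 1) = 9*z^4 - z^3 + z^2 + 12*z + 7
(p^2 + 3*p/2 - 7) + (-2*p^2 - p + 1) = -p^2 + p/2 - 6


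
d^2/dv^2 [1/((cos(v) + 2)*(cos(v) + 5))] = (-4*sin(v)^4 + 11*sin(v)^2 + 385*cos(v)/4 - 21*cos(3*v)/4 + 71)/((cos(v) + 2)^3*(cos(v) + 5)^3)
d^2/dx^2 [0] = 0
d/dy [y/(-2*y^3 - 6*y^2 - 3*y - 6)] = 2*(2*y^3 + 3*y^2 - 3)/(4*y^6 + 24*y^5 + 48*y^4 + 60*y^3 + 81*y^2 + 36*y + 36)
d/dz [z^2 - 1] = 2*z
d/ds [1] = 0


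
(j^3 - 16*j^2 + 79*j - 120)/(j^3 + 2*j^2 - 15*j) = (j^2 - 13*j + 40)/(j*(j + 5))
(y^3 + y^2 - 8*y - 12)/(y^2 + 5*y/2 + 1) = 2*(y^2 - y - 6)/(2*y + 1)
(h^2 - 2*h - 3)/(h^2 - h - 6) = (h + 1)/(h + 2)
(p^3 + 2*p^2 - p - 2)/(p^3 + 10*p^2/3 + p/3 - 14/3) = 3*(p + 1)/(3*p + 7)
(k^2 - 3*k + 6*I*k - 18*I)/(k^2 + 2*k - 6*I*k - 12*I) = (k^2 + k*(-3 + 6*I) - 18*I)/(k^2 + k*(2 - 6*I) - 12*I)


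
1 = 1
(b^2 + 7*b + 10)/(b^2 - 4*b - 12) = (b + 5)/(b - 6)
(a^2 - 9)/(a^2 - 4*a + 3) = (a + 3)/(a - 1)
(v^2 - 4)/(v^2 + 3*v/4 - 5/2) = 4*(v - 2)/(4*v - 5)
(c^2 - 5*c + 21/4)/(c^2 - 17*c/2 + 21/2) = (c - 7/2)/(c - 7)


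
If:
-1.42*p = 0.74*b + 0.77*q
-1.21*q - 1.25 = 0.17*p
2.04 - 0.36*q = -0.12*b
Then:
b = -26.70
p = 15.67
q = -3.23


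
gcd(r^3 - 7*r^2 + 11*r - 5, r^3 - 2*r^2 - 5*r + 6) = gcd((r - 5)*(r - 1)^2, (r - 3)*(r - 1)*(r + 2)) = r - 1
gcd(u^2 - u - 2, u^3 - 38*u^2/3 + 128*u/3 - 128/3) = u - 2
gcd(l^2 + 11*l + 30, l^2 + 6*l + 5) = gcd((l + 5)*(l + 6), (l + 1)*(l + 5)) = l + 5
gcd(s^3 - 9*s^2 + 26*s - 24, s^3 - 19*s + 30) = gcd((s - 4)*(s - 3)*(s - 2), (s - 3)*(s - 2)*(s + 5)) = s^2 - 5*s + 6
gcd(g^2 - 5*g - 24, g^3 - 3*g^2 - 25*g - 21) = g + 3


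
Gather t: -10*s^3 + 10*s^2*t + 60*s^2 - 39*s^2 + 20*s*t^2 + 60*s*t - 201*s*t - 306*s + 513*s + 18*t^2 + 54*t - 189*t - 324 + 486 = -10*s^3 + 21*s^2 + 207*s + t^2*(20*s + 18) + t*(10*s^2 - 141*s - 135) + 162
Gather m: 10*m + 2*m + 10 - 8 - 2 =12*m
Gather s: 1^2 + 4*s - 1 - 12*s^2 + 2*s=-12*s^2 + 6*s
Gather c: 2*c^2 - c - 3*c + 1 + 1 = 2*c^2 - 4*c + 2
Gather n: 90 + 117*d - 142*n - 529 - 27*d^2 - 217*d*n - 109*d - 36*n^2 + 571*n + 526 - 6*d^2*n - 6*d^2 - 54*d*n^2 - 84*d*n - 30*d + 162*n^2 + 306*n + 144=-33*d^2 - 22*d + n^2*(126 - 54*d) + n*(-6*d^2 - 301*d + 735) + 231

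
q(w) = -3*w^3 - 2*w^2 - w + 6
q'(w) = -9*w^2 - 4*w - 1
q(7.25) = -1249.61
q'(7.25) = -503.06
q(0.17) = 5.76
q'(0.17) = -1.94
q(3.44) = -143.23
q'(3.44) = -121.26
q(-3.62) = 125.72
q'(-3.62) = -104.46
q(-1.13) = 8.90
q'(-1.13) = -7.97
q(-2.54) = 44.80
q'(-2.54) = -48.90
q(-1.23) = 9.79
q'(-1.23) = -9.70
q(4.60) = -332.93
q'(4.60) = -209.84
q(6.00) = -720.00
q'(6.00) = -349.00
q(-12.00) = 4914.00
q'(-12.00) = -1249.00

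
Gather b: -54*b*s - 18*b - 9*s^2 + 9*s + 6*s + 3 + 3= b*(-54*s - 18) - 9*s^2 + 15*s + 6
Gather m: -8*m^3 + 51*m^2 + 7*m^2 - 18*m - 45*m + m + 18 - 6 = -8*m^3 + 58*m^2 - 62*m + 12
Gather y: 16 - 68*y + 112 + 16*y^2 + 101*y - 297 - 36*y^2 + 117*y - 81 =-20*y^2 + 150*y - 250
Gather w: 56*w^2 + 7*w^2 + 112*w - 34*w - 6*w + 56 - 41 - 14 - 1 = 63*w^2 + 72*w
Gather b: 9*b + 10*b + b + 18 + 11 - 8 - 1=20*b + 20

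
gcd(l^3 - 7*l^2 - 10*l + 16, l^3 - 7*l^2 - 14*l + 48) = l - 8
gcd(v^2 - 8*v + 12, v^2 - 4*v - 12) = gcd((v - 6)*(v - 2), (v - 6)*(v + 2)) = v - 6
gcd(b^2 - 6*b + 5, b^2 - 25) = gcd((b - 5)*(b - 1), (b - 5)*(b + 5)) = b - 5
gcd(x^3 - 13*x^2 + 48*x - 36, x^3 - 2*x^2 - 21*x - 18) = x - 6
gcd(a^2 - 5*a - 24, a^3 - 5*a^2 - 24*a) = a^2 - 5*a - 24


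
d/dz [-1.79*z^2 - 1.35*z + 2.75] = -3.58*z - 1.35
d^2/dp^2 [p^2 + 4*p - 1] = 2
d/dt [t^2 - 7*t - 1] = 2*t - 7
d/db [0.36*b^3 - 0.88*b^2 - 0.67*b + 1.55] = 1.08*b^2 - 1.76*b - 0.67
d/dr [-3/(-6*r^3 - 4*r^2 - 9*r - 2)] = 3*(-18*r^2 - 8*r - 9)/(6*r^3 + 4*r^2 + 9*r + 2)^2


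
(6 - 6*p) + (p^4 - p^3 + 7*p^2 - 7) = p^4 - p^3 + 7*p^2 - 6*p - 1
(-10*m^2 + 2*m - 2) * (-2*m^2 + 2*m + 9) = 20*m^4 - 24*m^3 - 82*m^2 + 14*m - 18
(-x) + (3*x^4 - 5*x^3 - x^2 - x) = 3*x^4 - 5*x^3 - x^2 - 2*x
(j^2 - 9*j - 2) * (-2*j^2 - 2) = -2*j^4 + 18*j^3 + 2*j^2 + 18*j + 4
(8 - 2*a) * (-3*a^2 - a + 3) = 6*a^3 - 22*a^2 - 14*a + 24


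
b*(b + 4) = b^2 + 4*b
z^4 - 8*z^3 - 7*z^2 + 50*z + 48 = (z - 8)*(z - 3)*(z + 1)*(z + 2)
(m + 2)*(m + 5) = m^2 + 7*m + 10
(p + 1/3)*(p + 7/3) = p^2 + 8*p/3 + 7/9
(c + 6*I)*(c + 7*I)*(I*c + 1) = I*c^3 - 12*c^2 - 29*I*c - 42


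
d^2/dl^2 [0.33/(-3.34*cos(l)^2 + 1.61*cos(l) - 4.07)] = (14.725392*(1 - cos(l)^2)^2 - 5.323626*cos(l)^3 - 9.725727*cos(l)^2 + 12.809643*cos(l) - 7.46427)/(3.34*cos(l)^2 - 1.61*cos(l) + 4.07)^3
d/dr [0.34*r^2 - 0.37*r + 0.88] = 0.68*r - 0.37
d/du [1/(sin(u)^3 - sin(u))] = (-2/cos(u)^2 + sin(u)^(-2))/cos(u)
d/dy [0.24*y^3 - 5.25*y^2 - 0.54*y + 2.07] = 0.72*y^2 - 10.5*y - 0.54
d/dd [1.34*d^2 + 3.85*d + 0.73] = 2.68*d + 3.85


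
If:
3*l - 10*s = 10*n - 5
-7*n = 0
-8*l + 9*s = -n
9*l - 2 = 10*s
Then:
No Solution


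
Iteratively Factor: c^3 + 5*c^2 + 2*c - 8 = (c + 4)*(c^2 + c - 2) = (c - 1)*(c + 4)*(c + 2)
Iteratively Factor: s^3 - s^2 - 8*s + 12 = (s - 2)*(s^2 + s - 6) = (s - 2)*(s + 3)*(s - 2)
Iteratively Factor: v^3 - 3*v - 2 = (v + 1)*(v^2 - v - 2) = (v + 1)^2*(v - 2)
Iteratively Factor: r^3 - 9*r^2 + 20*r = (r - 4)*(r^2 - 5*r) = (r - 5)*(r - 4)*(r)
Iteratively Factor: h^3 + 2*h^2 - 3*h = (h)*(h^2 + 2*h - 3) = h*(h - 1)*(h + 3)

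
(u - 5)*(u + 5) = u^2 - 25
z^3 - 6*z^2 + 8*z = z*(z - 4)*(z - 2)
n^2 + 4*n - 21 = (n - 3)*(n + 7)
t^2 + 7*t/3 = t*(t + 7/3)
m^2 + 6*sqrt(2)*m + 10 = (m + sqrt(2))*(m + 5*sqrt(2))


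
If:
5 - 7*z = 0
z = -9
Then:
No Solution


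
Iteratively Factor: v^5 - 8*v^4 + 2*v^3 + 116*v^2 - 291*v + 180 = (v + 4)*(v^4 - 12*v^3 + 50*v^2 - 84*v + 45) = (v - 3)*(v + 4)*(v^3 - 9*v^2 + 23*v - 15) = (v - 5)*(v - 3)*(v + 4)*(v^2 - 4*v + 3) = (v - 5)*(v - 3)*(v - 1)*(v + 4)*(v - 3)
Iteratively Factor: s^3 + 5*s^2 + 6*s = (s + 3)*(s^2 + 2*s) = (s + 2)*(s + 3)*(s)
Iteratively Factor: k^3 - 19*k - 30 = (k + 2)*(k^2 - 2*k - 15) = (k + 2)*(k + 3)*(k - 5)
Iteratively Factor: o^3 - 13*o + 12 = (o - 3)*(o^2 + 3*o - 4) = (o - 3)*(o + 4)*(o - 1)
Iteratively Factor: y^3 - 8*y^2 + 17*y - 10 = (y - 1)*(y^2 - 7*y + 10) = (y - 5)*(y - 1)*(y - 2)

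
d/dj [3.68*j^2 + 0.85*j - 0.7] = 7.36*j + 0.85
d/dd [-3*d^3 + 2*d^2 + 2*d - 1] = -9*d^2 + 4*d + 2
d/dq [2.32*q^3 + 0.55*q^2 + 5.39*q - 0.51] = 6.96*q^2 + 1.1*q + 5.39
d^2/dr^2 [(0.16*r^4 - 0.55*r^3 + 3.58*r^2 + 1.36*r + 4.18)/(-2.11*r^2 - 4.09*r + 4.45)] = (-1.424672*r^6 - 8.28470399999999*r^5 - 7.04505599999999*r^4 + 125.003012*r^3 - 411.427578*r^2 - 227.707962*r - 409.634396)/(9.393931*r^6 + 54.627267*r^5 + 46.453338*r^4 - 162.000401*r^3 - 97.97031*r^2 + 242.976675*r - 88.121125)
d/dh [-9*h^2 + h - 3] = 1 - 18*h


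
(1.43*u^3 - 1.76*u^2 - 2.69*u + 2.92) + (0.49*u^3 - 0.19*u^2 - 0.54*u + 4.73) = 1.92*u^3 - 1.95*u^2 - 3.23*u + 7.65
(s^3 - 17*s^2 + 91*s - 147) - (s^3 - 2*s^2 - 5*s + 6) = -15*s^2 + 96*s - 153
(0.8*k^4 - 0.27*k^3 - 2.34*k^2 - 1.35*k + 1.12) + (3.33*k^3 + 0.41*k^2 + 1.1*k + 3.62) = 0.8*k^4 + 3.06*k^3 - 1.93*k^2 - 0.25*k + 4.74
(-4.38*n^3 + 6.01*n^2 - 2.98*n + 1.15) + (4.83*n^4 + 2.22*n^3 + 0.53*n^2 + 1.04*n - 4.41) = 4.83*n^4 - 2.16*n^3 + 6.54*n^2 - 1.94*n - 3.26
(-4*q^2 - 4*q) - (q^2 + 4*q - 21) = -5*q^2 - 8*q + 21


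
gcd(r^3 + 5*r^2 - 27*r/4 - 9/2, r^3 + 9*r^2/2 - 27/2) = r - 3/2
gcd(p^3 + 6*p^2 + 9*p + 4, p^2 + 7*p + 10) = 1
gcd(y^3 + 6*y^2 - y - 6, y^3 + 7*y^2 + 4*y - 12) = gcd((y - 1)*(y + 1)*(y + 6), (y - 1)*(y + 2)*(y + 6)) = y^2 + 5*y - 6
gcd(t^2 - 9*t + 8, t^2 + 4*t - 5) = t - 1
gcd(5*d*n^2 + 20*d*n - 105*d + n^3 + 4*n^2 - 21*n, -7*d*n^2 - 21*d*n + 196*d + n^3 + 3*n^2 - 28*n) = n + 7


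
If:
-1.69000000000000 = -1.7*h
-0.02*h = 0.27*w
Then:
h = 0.99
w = -0.07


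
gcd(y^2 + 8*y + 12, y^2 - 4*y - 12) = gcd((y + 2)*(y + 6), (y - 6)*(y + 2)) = y + 2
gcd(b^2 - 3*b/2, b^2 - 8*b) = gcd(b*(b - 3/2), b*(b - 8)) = b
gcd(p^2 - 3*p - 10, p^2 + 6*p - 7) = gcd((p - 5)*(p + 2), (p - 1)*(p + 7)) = 1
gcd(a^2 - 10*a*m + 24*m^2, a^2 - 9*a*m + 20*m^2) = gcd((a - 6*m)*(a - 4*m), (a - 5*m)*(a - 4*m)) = a - 4*m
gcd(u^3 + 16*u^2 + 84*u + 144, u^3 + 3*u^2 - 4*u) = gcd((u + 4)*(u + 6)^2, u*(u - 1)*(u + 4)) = u + 4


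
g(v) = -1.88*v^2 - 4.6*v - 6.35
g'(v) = -3.76*v - 4.6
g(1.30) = -15.51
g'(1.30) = -9.49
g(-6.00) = -46.43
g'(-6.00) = 17.96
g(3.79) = -50.79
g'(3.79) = -18.85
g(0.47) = -8.93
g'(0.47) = -6.37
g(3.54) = -46.19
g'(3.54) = -17.91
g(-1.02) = -3.61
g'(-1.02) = -0.76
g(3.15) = -39.49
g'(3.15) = -16.44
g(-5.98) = -46.07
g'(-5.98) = 17.88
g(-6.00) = -46.43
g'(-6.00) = 17.96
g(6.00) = -101.63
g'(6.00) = -27.16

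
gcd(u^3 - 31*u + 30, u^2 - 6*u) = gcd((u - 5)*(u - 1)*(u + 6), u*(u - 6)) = 1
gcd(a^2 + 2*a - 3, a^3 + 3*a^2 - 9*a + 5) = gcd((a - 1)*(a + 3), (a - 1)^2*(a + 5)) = a - 1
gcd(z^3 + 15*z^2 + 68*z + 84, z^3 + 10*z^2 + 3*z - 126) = z^2 + 13*z + 42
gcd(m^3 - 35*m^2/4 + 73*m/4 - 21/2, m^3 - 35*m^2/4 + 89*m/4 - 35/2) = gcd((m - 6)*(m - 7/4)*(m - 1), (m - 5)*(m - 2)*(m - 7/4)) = m - 7/4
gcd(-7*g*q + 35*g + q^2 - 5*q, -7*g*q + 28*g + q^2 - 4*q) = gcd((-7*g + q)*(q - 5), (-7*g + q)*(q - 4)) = -7*g + q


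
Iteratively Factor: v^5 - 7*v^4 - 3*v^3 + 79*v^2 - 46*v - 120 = (v - 5)*(v^4 - 2*v^3 - 13*v^2 + 14*v + 24) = (v - 5)*(v - 2)*(v^3 - 13*v - 12) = (v - 5)*(v - 2)*(v + 1)*(v^2 - v - 12) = (v - 5)*(v - 4)*(v - 2)*(v + 1)*(v + 3)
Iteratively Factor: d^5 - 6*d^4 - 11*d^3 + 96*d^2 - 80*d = (d)*(d^4 - 6*d^3 - 11*d^2 + 96*d - 80) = d*(d - 5)*(d^3 - d^2 - 16*d + 16) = d*(d - 5)*(d - 1)*(d^2 - 16) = d*(d - 5)*(d - 1)*(d + 4)*(d - 4)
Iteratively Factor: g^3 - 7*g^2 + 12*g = (g - 3)*(g^2 - 4*g) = g*(g - 3)*(g - 4)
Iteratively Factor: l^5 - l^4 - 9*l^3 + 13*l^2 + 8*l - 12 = (l - 2)*(l^4 + l^3 - 7*l^2 - l + 6) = (l - 2)^2*(l^3 + 3*l^2 - l - 3) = (l - 2)^2*(l - 1)*(l^2 + 4*l + 3) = (l - 2)^2*(l - 1)*(l + 3)*(l + 1)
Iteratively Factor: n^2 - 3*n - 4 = (n + 1)*(n - 4)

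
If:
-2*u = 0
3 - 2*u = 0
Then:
No Solution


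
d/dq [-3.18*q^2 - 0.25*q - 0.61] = -6.36*q - 0.25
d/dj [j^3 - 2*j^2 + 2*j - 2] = 3*j^2 - 4*j + 2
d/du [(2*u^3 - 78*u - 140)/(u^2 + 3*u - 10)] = 2*(u^2 - 4*u + 24)/(u^2 - 4*u + 4)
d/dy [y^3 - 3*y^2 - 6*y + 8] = 3*y^2 - 6*y - 6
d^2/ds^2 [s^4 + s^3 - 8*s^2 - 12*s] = 12*s^2 + 6*s - 16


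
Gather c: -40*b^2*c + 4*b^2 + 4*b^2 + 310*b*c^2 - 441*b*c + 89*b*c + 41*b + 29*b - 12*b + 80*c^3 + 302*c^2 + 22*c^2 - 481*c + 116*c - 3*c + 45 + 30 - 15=8*b^2 + 58*b + 80*c^3 + c^2*(310*b + 324) + c*(-40*b^2 - 352*b - 368) + 60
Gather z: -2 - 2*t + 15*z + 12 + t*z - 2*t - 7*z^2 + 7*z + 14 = -4*t - 7*z^2 + z*(t + 22) + 24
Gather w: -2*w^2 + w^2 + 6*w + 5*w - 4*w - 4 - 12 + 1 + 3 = -w^2 + 7*w - 12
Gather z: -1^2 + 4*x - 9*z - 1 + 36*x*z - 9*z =4*x + z*(36*x - 18) - 2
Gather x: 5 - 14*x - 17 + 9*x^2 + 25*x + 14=9*x^2 + 11*x + 2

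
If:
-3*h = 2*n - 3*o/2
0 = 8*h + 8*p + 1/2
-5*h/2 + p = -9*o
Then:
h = -p - 1/16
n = 29*p/24 + 31/384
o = -7*p/18 - 5/288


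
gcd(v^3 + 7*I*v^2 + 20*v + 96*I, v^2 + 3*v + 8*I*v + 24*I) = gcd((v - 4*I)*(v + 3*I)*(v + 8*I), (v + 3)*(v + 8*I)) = v + 8*I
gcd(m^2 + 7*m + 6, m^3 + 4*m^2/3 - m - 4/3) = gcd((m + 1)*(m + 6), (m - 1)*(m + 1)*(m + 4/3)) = m + 1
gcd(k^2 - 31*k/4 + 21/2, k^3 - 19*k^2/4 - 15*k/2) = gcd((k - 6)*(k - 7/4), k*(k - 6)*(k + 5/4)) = k - 6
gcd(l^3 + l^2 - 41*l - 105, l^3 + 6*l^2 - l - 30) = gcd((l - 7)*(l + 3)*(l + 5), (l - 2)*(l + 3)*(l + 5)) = l^2 + 8*l + 15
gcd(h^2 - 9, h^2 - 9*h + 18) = h - 3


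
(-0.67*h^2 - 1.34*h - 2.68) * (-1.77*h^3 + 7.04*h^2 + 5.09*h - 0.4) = 1.1859*h^5 - 2.345*h^4 - 8.1003*h^3 - 25.4198*h^2 - 13.1052*h + 1.072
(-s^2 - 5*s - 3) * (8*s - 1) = -8*s^3 - 39*s^2 - 19*s + 3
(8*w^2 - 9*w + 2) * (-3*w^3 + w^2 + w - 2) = -24*w^5 + 35*w^4 - 7*w^3 - 23*w^2 + 20*w - 4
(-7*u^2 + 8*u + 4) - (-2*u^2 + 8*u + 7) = -5*u^2 - 3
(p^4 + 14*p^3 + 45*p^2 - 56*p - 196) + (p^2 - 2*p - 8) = p^4 + 14*p^3 + 46*p^2 - 58*p - 204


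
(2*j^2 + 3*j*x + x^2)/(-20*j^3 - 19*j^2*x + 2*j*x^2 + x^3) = (2*j + x)/(-20*j^2 + j*x + x^2)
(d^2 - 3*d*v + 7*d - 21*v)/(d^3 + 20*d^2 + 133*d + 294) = (d - 3*v)/(d^2 + 13*d + 42)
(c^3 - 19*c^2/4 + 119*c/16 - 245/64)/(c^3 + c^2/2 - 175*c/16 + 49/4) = (c - 5/4)/(c + 4)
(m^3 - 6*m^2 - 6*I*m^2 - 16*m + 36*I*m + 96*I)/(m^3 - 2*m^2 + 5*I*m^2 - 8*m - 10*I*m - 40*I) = (m^2 + m*(-8 - 6*I) + 48*I)/(m^2 + m*(-4 + 5*I) - 20*I)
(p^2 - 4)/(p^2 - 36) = (p^2 - 4)/(p^2 - 36)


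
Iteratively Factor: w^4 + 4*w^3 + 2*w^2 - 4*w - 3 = (w + 1)*(w^3 + 3*w^2 - w - 3) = (w + 1)*(w + 3)*(w^2 - 1) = (w - 1)*(w + 1)*(w + 3)*(w + 1)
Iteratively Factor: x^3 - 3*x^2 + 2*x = (x - 2)*(x^2 - x) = x*(x - 2)*(x - 1)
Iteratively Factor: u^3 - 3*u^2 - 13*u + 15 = (u - 5)*(u^2 + 2*u - 3) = (u - 5)*(u - 1)*(u + 3)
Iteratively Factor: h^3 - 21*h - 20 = (h - 5)*(h^2 + 5*h + 4) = (h - 5)*(h + 1)*(h + 4)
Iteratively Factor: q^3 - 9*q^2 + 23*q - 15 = (q - 5)*(q^2 - 4*q + 3) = (q - 5)*(q - 1)*(q - 3)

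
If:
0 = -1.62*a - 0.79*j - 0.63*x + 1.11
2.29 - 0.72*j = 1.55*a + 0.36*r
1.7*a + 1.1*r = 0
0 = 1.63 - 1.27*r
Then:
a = -0.83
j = 4.33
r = 1.28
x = -1.53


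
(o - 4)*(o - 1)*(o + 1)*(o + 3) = o^4 - o^3 - 13*o^2 + o + 12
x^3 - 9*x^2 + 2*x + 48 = (x - 8)*(x - 3)*(x + 2)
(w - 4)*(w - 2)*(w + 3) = w^3 - 3*w^2 - 10*w + 24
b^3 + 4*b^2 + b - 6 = (b - 1)*(b + 2)*(b + 3)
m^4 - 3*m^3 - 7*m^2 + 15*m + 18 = (m - 3)^2*(m + 1)*(m + 2)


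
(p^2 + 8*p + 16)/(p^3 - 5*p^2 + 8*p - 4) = (p^2 + 8*p + 16)/(p^3 - 5*p^2 + 8*p - 4)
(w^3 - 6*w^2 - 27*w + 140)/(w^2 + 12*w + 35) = (w^2 - 11*w + 28)/(w + 7)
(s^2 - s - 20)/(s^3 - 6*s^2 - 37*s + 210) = (s + 4)/(s^2 - s - 42)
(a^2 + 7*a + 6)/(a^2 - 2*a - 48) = (a + 1)/(a - 8)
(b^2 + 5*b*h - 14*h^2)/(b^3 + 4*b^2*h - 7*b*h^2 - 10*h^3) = (b + 7*h)/(b^2 + 6*b*h + 5*h^2)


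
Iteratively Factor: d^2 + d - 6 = (d - 2)*(d + 3)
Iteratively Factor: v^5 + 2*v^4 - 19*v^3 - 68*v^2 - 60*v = (v + 3)*(v^4 - v^3 - 16*v^2 - 20*v) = (v + 2)*(v + 3)*(v^3 - 3*v^2 - 10*v) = (v - 5)*(v + 2)*(v + 3)*(v^2 + 2*v) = (v - 5)*(v + 2)^2*(v + 3)*(v)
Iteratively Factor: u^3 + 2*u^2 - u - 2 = (u + 1)*(u^2 + u - 2) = (u - 1)*(u + 1)*(u + 2)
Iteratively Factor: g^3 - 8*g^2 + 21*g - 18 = (g - 3)*(g^2 - 5*g + 6) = (g - 3)^2*(g - 2)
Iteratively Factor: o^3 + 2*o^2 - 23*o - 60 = (o + 4)*(o^2 - 2*o - 15) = (o - 5)*(o + 4)*(o + 3)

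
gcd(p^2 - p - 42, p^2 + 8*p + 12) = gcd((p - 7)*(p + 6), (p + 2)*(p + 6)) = p + 6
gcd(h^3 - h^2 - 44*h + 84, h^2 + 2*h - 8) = h - 2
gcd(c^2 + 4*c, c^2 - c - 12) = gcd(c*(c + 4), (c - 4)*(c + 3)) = 1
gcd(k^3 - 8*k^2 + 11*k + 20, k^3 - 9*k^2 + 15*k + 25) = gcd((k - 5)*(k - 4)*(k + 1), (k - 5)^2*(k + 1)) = k^2 - 4*k - 5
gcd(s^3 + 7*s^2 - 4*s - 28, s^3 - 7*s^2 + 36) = s + 2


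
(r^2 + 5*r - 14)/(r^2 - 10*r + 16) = (r + 7)/(r - 8)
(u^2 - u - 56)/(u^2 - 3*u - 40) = (u + 7)/(u + 5)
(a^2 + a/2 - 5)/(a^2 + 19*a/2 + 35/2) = (a - 2)/(a + 7)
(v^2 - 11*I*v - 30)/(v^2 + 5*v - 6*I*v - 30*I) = (v - 5*I)/(v + 5)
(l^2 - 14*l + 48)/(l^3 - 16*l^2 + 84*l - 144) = (l - 8)/(l^2 - 10*l + 24)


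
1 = 1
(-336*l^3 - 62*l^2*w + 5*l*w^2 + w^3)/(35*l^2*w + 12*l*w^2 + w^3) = (-48*l^2 - 2*l*w + w^2)/(w*(5*l + w))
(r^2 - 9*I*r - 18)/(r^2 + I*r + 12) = (r - 6*I)/(r + 4*I)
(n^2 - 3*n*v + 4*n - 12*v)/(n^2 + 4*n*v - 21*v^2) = (n + 4)/(n + 7*v)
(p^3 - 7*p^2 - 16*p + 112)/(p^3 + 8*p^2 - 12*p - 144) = (p^2 - 3*p - 28)/(p^2 + 12*p + 36)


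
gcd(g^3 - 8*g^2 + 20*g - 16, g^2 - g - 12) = g - 4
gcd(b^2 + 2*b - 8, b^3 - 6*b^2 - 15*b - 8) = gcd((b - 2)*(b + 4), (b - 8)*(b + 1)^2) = 1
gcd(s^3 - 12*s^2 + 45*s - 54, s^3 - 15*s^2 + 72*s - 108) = s^2 - 9*s + 18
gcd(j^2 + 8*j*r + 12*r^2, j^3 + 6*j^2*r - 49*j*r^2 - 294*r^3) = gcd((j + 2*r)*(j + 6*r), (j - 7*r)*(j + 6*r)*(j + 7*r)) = j + 6*r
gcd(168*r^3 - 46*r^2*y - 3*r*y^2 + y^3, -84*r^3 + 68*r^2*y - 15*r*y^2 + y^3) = -6*r + y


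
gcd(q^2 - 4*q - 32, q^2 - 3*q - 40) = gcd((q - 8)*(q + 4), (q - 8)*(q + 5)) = q - 8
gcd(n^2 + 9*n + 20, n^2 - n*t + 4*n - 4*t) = n + 4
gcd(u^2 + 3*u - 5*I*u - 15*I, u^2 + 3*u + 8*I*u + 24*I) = u + 3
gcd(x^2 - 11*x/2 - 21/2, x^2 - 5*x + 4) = 1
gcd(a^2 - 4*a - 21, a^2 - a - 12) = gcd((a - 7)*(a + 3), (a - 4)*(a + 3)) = a + 3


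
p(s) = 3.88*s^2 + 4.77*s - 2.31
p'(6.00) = 51.33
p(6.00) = 165.99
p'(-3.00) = -18.51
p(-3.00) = 18.30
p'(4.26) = 37.83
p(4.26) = 88.42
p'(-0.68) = -0.51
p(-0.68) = -3.76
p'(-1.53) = -7.10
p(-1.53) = -0.53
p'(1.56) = 16.88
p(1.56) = 14.57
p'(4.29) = 38.06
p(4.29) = 89.56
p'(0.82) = 11.13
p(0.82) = 4.21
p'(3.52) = 32.09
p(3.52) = 62.56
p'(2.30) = 22.62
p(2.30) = 29.19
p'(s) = 7.76*s + 4.77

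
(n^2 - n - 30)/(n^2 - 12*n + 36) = (n + 5)/(n - 6)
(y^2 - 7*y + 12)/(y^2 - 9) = (y - 4)/(y + 3)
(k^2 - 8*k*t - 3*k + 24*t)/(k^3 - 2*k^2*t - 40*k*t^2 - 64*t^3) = (k - 3)/(k^2 + 6*k*t + 8*t^2)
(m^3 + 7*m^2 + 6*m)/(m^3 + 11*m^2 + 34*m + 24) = m/(m + 4)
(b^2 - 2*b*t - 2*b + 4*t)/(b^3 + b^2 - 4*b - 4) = (b - 2*t)/(b^2 + 3*b + 2)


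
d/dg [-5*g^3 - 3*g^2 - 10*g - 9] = -15*g^2 - 6*g - 10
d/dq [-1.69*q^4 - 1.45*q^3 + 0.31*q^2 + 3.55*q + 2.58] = -6.76*q^3 - 4.35*q^2 + 0.62*q + 3.55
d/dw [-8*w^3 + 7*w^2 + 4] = 2*w*(7 - 12*w)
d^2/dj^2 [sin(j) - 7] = -sin(j)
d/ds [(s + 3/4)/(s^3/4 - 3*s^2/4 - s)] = (-8*s^3 + 3*s^2 + 18*s + 12)/(s^2*(s^4 - 6*s^3 + s^2 + 24*s + 16))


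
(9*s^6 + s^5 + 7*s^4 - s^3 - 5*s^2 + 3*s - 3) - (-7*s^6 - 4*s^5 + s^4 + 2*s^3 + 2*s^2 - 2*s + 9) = 16*s^6 + 5*s^5 + 6*s^4 - 3*s^3 - 7*s^2 + 5*s - 12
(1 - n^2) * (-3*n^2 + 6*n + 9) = 3*n^4 - 6*n^3 - 12*n^2 + 6*n + 9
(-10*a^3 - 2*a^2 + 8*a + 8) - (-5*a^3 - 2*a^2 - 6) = -5*a^3 + 8*a + 14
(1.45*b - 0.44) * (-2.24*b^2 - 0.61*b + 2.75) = -3.248*b^3 + 0.1011*b^2 + 4.2559*b - 1.21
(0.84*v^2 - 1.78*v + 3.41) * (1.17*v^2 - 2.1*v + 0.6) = 0.9828*v^4 - 3.8466*v^3 + 8.2317*v^2 - 8.229*v + 2.046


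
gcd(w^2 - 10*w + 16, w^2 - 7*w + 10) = w - 2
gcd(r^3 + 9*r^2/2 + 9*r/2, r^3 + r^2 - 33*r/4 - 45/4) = r + 3/2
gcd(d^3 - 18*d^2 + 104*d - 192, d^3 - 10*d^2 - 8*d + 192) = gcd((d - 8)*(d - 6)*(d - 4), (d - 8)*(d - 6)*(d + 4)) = d^2 - 14*d + 48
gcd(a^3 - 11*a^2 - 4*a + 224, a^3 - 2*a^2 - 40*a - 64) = a^2 - 4*a - 32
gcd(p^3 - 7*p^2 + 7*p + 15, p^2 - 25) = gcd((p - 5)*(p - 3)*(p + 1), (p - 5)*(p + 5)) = p - 5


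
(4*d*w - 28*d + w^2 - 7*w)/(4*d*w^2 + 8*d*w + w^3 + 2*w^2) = (w - 7)/(w*(w + 2))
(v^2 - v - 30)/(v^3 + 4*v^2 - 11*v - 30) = (v - 6)/(v^2 - v - 6)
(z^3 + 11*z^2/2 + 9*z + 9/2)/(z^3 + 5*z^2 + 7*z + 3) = (z + 3/2)/(z + 1)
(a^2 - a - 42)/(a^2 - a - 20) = (-a^2 + a + 42)/(-a^2 + a + 20)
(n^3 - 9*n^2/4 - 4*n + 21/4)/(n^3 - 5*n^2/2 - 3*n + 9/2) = (4*n + 7)/(2*(2*n + 3))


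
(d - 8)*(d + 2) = d^2 - 6*d - 16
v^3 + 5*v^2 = v^2*(v + 5)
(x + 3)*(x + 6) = x^2 + 9*x + 18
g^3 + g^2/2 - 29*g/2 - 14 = (g - 4)*(g + 1)*(g + 7/2)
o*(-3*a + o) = -3*a*o + o^2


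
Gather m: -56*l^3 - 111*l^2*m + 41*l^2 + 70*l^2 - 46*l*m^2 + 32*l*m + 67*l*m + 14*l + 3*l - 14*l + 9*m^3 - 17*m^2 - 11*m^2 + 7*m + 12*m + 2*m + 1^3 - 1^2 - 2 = -56*l^3 + 111*l^2 + 3*l + 9*m^3 + m^2*(-46*l - 28) + m*(-111*l^2 + 99*l + 21) - 2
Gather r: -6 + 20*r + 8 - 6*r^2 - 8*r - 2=-6*r^2 + 12*r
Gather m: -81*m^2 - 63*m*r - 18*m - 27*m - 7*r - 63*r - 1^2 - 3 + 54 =-81*m^2 + m*(-63*r - 45) - 70*r + 50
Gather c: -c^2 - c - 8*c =-c^2 - 9*c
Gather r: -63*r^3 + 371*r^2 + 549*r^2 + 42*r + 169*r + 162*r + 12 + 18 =-63*r^3 + 920*r^2 + 373*r + 30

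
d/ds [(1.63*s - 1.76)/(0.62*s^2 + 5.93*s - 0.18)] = (-1.0106*s^2 + 2.1824*s + 10.1434)/(0.3844*s^4 + 7.3532*s^3 + 34.9417*s^2 - 2.1348*s + 0.0324)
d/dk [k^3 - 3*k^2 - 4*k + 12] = 3*k^2 - 6*k - 4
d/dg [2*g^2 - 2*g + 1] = 4*g - 2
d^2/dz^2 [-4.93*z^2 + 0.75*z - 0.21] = -9.86000000000000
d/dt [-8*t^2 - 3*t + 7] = -16*t - 3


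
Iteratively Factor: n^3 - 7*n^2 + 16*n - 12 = (n - 2)*(n^2 - 5*n + 6) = (n - 3)*(n - 2)*(n - 2)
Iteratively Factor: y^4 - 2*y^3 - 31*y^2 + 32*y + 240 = (y + 4)*(y^3 - 6*y^2 - 7*y + 60) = (y - 5)*(y + 4)*(y^2 - y - 12) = (y - 5)*(y + 3)*(y + 4)*(y - 4)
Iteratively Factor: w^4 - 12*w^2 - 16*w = (w - 4)*(w^3 + 4*w^2 + 4*w) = (w - 4)*(w + 2)*(w^2 + 2*w) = (w - 4)*(w + 2)^2*(w)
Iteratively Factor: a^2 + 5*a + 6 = (a + 3)*(a + 2)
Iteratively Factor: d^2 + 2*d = (d)*(d + 2)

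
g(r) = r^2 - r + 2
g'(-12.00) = -25.00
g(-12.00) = 158.00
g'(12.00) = 23.00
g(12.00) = 134.00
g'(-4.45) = -9.90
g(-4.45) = 26.25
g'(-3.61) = -8.22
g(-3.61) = 18.64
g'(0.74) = 0.48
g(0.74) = 1.81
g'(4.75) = 8.50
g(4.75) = 19.81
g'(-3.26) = -7.52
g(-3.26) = 15.89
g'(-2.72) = -6.44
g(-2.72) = 12.12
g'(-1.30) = -3.60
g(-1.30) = 4.99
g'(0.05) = -0.90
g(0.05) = 1.95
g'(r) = 2*r - 1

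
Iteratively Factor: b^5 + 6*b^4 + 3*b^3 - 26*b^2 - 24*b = (b)*(b^4 + 6*b^3 + 3*b^2 - 26*b - 24) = b*(b + 3)*(b^3 + 3*b^2 - 6*b - 8) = b*(b + 3)*(b + 4)*(b^2 - b - 2) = b*(b + 1)*(b + 3)*(b + 4)*(b - 2)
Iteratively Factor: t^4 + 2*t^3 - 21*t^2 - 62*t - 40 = (t + 1)*(t^3 + t^2 - 22*t - 40) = (t - 5)*(t + 1)*(t^2 + 6*t + 8) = (t - 5)*(t + 1)*(t + 2)*(t + 4)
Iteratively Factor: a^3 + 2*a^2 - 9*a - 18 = (a + 2)*(a^2 - 9) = (a + 2)*(a + 3)*(a - 3)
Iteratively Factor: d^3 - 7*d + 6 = (d - 2)*(d^2 + 2*d - 3) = (d - 2)*(d + 3)*(d - 1)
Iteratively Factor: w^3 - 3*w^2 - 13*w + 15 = (w - 5)*(w^2 + 2*w - 3) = (w - 5)*(w + 3)*(w - 1)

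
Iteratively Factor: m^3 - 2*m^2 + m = (m - 1)*(m^2 - m) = m*(m - 1)*(m - 1)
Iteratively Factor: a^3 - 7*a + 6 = (a - 1)*(a^2 + a - 6) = (a - 2)*(a - 1)*(a + 3)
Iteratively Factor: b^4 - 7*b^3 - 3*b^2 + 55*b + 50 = (b + 2)*(b^3 - 9*b^2 + 15*b + 25) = (b - 5)*(b + 2)*(b^2 - 4*b - 5) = (b - 5)*(b + 1)*(b + 2)*(b - 5)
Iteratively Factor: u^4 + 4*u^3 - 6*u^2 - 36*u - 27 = (u + 3)*(u^3 + u^2 - 9*u - 9) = (u + 1)*(u + 3)*(u^2 - 9) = (u + 1)*(u + 3)^2*(u - 3)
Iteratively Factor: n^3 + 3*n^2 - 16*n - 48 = (n + 4)*(n^2 - n - 12) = (n - 4)*(n + 4)*(n + 3)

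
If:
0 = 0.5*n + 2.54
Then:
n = -5.08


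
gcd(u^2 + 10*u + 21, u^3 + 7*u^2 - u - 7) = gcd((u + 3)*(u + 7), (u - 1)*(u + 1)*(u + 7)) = u + 7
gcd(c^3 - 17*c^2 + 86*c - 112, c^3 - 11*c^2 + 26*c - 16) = c^2 - 10*c + 16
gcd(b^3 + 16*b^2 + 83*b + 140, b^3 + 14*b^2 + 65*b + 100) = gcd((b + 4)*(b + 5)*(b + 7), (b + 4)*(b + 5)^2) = b^2 + 9*b + 20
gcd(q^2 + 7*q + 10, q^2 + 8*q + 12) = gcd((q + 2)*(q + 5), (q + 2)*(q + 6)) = q + 2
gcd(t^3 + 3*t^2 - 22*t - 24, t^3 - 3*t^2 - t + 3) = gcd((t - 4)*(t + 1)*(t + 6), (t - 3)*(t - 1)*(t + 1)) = t + 1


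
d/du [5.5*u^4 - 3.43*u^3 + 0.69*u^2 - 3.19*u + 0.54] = 22.0*u^3 - 10.29*u^2 + 1.38*u - 3.19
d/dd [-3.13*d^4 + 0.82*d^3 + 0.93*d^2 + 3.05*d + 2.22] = -12.52*d^3 + 2.46*d^2 + 1.86*d + 3.05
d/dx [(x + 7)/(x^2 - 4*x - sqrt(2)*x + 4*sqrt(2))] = (x^2 - 4*x - sqrt(2)*x + (x + 7)*(-2*x + sqrt(2) + 4) + 4*sqrt(2))/(x^2 - 4*x - sqrt(2)*x + 4*sqrt(2))^2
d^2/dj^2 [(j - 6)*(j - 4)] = 2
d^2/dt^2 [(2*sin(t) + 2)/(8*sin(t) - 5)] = 26*(-8*sin(t)^2 - 5*sin(t) + 16)/(8*sin(t) - 5)^3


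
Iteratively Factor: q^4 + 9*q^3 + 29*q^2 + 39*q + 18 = (q + 3)*(q^3 + 6*q^2 + 11*q + 6) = (q + 1)*(q + 3)*(q^2 + 5*q + 6) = (q + 1)*(q + 3)^2*(q + 2)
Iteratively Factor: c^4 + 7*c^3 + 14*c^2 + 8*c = (c)*(c^3 + 7*c^2 + 14*c + 8) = c*(c + 4)*(c^2 + 3*c + 2) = c*(c + 1)*(c + 4)*(c + 2)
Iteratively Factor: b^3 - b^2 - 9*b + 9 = (b - 1)*(b^2 - 9) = (b - 3)*(b - 1)*(b + 3)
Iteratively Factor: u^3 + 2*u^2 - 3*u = (u - 1)*(u^2 + 3*u) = u*(u - 1)*(u + 3)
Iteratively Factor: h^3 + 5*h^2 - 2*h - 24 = (h + 3)*(h^2 + 2*h - 8) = (h + 3)*(h + 4)*(h - 2)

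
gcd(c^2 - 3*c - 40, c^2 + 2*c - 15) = c + 5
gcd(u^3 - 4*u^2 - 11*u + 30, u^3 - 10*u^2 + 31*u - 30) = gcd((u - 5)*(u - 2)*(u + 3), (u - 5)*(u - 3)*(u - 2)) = u^2 - 7*u + 10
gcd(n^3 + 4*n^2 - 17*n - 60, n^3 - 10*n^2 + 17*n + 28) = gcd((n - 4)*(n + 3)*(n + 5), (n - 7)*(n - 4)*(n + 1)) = n - 4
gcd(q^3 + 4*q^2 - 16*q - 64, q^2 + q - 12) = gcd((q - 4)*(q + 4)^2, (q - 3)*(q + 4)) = q + 4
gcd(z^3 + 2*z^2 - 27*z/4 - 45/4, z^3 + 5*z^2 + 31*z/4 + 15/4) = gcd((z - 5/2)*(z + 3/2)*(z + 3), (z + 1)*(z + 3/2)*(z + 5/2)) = z + 3/2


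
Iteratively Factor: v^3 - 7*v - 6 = (v + 1)*(v^2 - v - 6) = (v - 3)*(v + 1)*(v + 2)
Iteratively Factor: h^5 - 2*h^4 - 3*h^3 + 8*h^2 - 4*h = (h + 2)*(h^4 - 4*h^3 + 5*h^2 - 2*h) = (h - 1)*(h + 2)*(h^3 - 3*h^2 + 2*h) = (h - 2)*(h - 1)*(h + 2)*(h^2 - h) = h*(h - 2)*(h - 1)*(h + 2)*(h - 1)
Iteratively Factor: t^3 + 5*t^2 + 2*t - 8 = (t - 1)*(t^2 + 6*t + 8) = (t - 1)*(t + 4)*(t + 2)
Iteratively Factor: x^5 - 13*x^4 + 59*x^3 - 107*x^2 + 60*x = (x - 3)*(x^4 - 10*x^3 + 29*x^2 - 20*x) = (x - 3)*(x - 1)*(x^3 - 9*x^2 + 20*x) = (x - 4)*(x - 3)*(x - 1)*(x^2 - 5*x) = (x - 5)*(x - 4)*(x - 3)*(x - 1)*(x)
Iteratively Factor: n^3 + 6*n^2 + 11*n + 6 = (n + 2)*(n^2 + 4*n + 3) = (n + 1)*(n + 2)*(n + 3)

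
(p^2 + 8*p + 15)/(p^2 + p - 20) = (p + 3)/(p - 4)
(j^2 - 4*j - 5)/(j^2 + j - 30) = (j + 1)/(j + 6)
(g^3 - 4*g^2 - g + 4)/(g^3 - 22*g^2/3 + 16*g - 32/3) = 3*(g^2 - 1)/(3*g^2 - 10*g + 8)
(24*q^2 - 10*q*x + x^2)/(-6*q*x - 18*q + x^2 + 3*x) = (-4*q + x)/(x + 3)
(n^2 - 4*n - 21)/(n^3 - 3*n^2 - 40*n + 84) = (n + 3)/(n^2 + 4*n - 12)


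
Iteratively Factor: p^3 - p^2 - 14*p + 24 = (p - 3)*(p^2 + 2*p - 8) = (p - 3)*(p + 4)*(p - 2)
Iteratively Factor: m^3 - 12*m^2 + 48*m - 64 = (m - 4)*(m^2 - 8*m + 16) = (m - 4)^2*(m - 4)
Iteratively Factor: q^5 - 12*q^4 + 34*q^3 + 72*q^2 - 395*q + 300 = (q - 5)*(q^4 - 7*q^3 - q^2 + 67*q - 60) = (q - 5)*(q - 4)*(q^3 - 3*q^2 - 13*q + 15) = (q - 5)^2*(q - 4)*(q^2 + 2*q - 3) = (q - 5)^2*(q - 4)*(q - 1)*(q + 3)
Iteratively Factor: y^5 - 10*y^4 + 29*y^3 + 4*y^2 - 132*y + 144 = (y + 2)*(y^4 - 12*y^3 + 53*y^2 - 102*y + 72) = (y - 2)*(y + 2)*(y^3 - 10*y^2 + 33*y - 36) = (y - 3)*(y - 2)*(y + 2)*(y^2 - 7*y + 12) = (y - 3)^2*(y - 2)*(y + 2)*(y - 4)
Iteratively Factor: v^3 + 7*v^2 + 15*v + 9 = (v + 1)*(v^2 + 6*v + 9) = (v + 1)*(v + 3)*(v + 3)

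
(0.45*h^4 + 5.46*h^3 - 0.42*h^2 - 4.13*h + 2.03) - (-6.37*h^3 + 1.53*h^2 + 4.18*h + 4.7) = 0.45*h^4 + 11.83*h^3 - 1.95*h^2 - 8.31*h - 2.67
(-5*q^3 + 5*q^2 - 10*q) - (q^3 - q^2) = -6*q^3 + 6*q^2 - 10*q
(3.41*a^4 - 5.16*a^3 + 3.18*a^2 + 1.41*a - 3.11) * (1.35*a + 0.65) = 4.6035*a^5 - 4.7495*a^4 + 0.939*a^3 + 3.9705*a^2 - 3.282*a - 2.0215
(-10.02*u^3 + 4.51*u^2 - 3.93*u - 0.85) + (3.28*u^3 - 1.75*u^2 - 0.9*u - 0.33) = -6.74*u^3 + 2.76*u^2 - 4.83*u - 1.18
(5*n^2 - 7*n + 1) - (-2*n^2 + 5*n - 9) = 7*n^2 - 12*n + 10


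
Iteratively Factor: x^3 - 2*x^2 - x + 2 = (x - 1)*(x^2 - x - 2) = (x - 1)*(x + 1)*(x - 2)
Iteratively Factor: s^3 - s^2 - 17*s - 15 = (s - 5)*(s^2 + 4*s + 3) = (s - 5)*(s + 1)*(s + 3)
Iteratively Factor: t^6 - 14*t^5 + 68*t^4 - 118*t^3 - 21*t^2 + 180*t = (t - 5)*(t^5 - 9*t^4 + 23*t^3 - 3*t^2 - 36*t) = t*(t - 5)*(t^4 - 9*t^3 + 23*t^2 - 3*t - 36) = t*(t - 5)*(t - 3)*(t^3 - 6*t^2 + 5*t + 12) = t*(t - 5)*(t - 3)^2*(t^2 - 3*t - 4) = t*(t - 5)*(t - 4)*(t - 3)^2*(t + 1)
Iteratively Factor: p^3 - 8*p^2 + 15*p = (p - 5)*(p^2 - 3*p) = (p - 5)*(p - 3)*(p)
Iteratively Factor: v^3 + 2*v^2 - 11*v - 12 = (v + 1)*(v^2 + v - 12) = (v - 3)*(v + 1)*(v + 4)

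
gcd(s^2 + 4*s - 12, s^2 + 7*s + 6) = s + 6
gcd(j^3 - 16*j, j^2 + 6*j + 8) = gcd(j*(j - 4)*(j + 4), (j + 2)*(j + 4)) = j + 4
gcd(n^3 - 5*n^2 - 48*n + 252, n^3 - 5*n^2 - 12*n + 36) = n - 6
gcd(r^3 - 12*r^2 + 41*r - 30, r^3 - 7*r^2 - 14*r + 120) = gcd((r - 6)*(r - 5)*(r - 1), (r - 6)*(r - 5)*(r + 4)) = r^2 - 11*r + 30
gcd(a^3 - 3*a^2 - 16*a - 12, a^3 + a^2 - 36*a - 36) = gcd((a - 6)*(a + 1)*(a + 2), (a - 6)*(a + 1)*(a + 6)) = a^2 - 5*a - 6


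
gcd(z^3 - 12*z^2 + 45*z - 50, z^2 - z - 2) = z - 2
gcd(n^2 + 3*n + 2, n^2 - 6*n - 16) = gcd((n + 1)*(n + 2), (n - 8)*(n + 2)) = n + 2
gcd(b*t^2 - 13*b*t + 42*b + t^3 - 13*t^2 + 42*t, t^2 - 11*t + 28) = t - 7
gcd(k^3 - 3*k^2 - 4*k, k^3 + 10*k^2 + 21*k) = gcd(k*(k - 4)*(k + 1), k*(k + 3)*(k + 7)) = k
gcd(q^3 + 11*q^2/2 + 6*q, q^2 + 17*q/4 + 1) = q + 4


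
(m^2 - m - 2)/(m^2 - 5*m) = (m^2 - m - 2)/(m*(m - 5))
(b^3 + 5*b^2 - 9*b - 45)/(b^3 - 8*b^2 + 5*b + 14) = (b^3 + 5*b^2 - 9*b - 45)/(b^3 - 8*b^2 + 5*b + 14)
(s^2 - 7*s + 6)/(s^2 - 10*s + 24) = (s - 1)/(s - 4)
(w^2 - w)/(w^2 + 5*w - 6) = w/(w + 6)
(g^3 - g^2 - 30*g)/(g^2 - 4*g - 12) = g*(g + 5)/(g + 2)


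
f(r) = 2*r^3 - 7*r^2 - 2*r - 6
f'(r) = 6*r^2 - 14*r - 2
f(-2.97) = -114.20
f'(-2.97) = 92.51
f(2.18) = -22.91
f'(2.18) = -4.01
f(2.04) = -22.23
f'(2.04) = -5.59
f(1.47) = -17.71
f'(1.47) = -9.61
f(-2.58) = -81.78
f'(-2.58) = 74.06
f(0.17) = -6.53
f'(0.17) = -4.21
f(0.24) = -6.86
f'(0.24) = -5.01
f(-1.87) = -39.82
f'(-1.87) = 45.16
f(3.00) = -21.00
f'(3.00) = 10.00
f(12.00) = 2418.00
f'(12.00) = 694.00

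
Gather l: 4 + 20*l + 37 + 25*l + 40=45*l + 81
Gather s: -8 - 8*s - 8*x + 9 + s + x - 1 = -7*s - 7*x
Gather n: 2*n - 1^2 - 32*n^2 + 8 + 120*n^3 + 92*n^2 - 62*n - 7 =120*n^3 + 60*n^2 - 60*n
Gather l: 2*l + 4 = 2*l + 4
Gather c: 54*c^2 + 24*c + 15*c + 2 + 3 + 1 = 54*c^2 + 39*c + 6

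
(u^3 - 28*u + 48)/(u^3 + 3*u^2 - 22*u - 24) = (u - 2)/(u + 1)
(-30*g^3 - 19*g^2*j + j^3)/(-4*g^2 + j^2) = (15*g^2 + 2*g*j - j^2)/(2*g - j)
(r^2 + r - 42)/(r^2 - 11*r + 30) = (r + 7)/(r - 5)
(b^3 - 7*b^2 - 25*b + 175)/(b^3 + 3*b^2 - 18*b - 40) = (b^2 - 12*b + 35)/(b^2 - 2*b - 8)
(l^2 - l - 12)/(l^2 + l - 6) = (l - 4)/(l - 2)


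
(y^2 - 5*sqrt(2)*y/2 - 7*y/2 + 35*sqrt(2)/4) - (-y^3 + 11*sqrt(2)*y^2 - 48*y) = y^3 - 11*sqrt(2)*y^2 + y^2 - 5*sqrt(2)*y/2 + 89*y/2 + 35*sqrt(2)/4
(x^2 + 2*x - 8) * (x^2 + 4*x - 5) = x^4 + 6*x^3 - 5*x^2 - 42*x + 40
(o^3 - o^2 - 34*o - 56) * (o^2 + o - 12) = o^5 - 47*o^3 - 78*o^2 + 352*o + 672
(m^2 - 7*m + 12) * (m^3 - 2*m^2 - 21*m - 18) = m^5 - 9*m^4 + 5*m^3 + 105*m^2 - 126*m - 216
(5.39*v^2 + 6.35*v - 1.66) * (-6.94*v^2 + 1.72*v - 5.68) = -37.4066*v^4 - 34.7982*v^3 - 8.1728*v^2 - 38.9232*v + 9.4288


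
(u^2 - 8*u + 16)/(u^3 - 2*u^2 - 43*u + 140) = (u - 4)/(u^2 + 2*u - 35)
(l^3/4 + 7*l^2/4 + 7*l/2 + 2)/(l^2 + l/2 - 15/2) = (l^3 + 7*l^2 + 14*l + 8)/(2*(2*l^2 + l - 15))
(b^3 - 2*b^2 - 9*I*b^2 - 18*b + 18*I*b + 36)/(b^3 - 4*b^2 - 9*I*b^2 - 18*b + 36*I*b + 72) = (b - 2)/(b - 4)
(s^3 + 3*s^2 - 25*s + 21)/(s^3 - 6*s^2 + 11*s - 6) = (s + 7)/(s - 2)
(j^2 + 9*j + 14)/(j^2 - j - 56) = (j + 2)/(j - 8)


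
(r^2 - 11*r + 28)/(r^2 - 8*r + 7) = (r - 4)/(r - 1)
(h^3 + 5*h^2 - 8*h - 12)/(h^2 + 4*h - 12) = h + 1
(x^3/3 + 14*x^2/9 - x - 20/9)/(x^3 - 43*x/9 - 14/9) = (-3*x^3 - 14*x^2 + 9*x + 20)/(-9*x^3 + 43*x + 14)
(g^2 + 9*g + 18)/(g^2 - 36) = (g + 3)/(g - 6)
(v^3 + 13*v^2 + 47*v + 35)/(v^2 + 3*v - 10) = (v^2 + 8*v + 7)/(v - 2)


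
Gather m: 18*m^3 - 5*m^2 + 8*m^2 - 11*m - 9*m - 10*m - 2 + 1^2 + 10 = 18*m^3 + 3*m^2 - 30*m + 9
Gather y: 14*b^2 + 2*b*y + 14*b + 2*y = 14*b^2 + 14*b + y*(2*b + 2)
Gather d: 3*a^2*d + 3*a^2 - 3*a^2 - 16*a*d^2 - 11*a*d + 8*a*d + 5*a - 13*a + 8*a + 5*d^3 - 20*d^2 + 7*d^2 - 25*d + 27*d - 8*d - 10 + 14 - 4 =5*d^3 + d^2*(-16*a - 13) + d*(3*a^2 - 3*a - 6)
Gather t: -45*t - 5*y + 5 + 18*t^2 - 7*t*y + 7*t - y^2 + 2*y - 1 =18*t^2 + t*(-7*y - 38) - y^2 - 3*y + 4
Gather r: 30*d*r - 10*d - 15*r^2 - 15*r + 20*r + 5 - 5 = -10*d - 15*r^2 + r*(30*d + 5)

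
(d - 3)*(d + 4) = d^2 + d - 12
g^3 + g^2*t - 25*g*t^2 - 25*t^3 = (g - 5*t)*(g + t)*(g + 5*t)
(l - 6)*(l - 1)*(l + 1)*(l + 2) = l^4 - 4*l^3 - 13*l^2 + 4*l + 12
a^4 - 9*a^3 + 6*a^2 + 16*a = a*(a - 8)*(a - 2)*(a + 1)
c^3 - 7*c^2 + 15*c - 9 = (c - 3)^2*(c - 1)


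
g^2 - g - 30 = (g - 6)*(g + 5)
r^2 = r^2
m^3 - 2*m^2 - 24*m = m*(m - 6)*(m + 4)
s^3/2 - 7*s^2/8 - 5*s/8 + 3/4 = (s/2 + 1/2)*(s - 2)*(s - 3/4)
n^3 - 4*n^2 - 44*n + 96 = (n - 8)*(n - 2)*(n + 6)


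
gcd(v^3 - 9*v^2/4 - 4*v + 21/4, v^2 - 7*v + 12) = v - 3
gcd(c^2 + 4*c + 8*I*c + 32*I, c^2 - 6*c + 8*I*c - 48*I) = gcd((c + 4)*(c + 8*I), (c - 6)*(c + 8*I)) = c + 8*I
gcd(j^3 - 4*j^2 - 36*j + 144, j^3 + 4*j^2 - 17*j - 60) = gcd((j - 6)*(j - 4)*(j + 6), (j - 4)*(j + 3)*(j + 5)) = j - 4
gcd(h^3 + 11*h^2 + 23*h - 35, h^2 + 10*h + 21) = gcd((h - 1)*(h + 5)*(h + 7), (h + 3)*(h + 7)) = h + 7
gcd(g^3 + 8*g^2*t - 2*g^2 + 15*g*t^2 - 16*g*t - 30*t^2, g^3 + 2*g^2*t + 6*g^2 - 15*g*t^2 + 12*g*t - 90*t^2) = g + 5*t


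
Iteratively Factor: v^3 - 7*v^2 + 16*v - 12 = (v - 2)*(v^2 - 5*v + 6) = (v - 3)*(v - 2)*(v - 2)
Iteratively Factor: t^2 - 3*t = (t - 3)*(t)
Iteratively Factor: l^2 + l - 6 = (l + 3)*(l - 2)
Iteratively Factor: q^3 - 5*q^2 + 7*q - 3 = (q - 1)*(q^2 - 4*q + 3) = (q - 3)*(q - 1)*(q - 1)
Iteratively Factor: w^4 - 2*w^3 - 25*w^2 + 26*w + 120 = (w - 5)*(w^3 + 3*w^2 - 10*w - 24) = (w - 5)*(w + 4)*(w^2 - w - 6) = (w - 5)*(w + 2)*(w + 4)*(w - 3)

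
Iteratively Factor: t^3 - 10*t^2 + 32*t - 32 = (t - 4)*(t^2 - 6*t + 8) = (t - 4)^2*(t - 2)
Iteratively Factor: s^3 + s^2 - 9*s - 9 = (s + 1)*(s^2 - 9) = (s + 1)*(s + 3)*(s - 3)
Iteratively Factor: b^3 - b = (b - 1)*(b^2 + b) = b*(b - 1)*(b + 1)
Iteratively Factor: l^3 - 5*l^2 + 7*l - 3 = (l - 1)*(l^2 - 4*l + 3) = (l - 1)^2*(l - 3)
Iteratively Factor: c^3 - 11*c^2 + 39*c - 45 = (c - 3)*(c^2 - 8*c + 15) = (c - 5)*(c - 3)*(c - 3)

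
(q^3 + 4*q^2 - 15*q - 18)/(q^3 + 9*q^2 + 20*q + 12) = (q - 3)/(q + 2)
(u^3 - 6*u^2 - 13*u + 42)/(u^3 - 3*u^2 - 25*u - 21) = (u - 2)/(u + 1)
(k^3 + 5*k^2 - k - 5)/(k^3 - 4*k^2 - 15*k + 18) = (k^2 + 6*k + 5)/(k^2 - 3*k - 18)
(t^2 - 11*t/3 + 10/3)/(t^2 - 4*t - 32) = (-3*t^2 + 11*t - 10)/(3*(-t^2 + 4*t + 32))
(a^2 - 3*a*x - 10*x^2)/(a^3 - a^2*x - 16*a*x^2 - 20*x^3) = 1/(a + 2*x)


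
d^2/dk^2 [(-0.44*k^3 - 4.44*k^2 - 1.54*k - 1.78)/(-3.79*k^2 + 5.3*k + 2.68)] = (-7.105427357601e-15*k^5 + 5.6843418860808e-14*k^4 + 256.271524*k^3 + 461.494956*k^2 - 101.715096*k + 156.191424)/(54.439939*k^6 - 228.38919*k^5 + 203.895936*k^4 + 174.12196*k^3 - 144.179712*k^2 - 114.20016*k - 19.248832)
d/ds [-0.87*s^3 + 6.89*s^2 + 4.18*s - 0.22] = -2.61*s^2 + 13.78*s + 4.18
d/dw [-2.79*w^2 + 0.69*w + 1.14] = 0.69 - 5.58*w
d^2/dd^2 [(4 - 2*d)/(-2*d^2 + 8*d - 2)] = 2*(3*(2 - d)*(d^2 - 4*d + 1) + 4*(d - 2)^3)/(d^2 - 4*d + 1)^3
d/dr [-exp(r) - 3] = -exp(r)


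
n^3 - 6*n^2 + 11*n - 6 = (n - 3)*(n - 2)*(n - 1)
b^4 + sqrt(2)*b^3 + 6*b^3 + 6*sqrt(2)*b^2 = b^2*(b + 6)*(b + sqrt(2))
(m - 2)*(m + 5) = m^2 + 3*m - 10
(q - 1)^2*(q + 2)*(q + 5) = q^4 + 5*q^3 - 3*q^2 - 13*q + 10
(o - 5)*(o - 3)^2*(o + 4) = o^4 - 7*o^3 - 5*o^2 + 111*o - 180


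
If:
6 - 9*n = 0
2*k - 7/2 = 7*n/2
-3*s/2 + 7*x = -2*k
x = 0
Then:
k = 35/12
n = 2/3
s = 35/9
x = 0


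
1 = 1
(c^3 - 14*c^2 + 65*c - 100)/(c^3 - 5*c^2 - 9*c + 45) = (c^2 - 9*c + 20)/(c^2 - 9)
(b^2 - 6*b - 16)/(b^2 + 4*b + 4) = (b - 8)/(b + 2)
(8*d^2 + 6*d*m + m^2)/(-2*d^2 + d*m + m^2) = (-4*d - m)/(d - m)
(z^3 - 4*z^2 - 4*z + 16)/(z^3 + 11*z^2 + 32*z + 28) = (z^2 - 6*z + 8)/(z^2 + 9*z + 14)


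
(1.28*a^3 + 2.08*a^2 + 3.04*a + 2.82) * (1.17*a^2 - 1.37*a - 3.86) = 1.4976*a^5 + 0.679999999999999*a^4 - 4.2336*a^3 - 8.8942*a^2 - 15.5978*a - 10.8852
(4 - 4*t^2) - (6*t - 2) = -4*t^2 - 6*t + 6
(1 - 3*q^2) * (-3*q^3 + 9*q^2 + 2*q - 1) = 9*q^5 - 27*q^4 - 9*q^3 + 12*q^2 + 2*q - 1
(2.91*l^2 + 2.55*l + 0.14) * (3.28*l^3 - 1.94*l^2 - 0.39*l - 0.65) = 9.5448*l^5 + 2.7186*l^4 - 5.6227*l^3 - 3.1576*l^2 - 1.7121*l - 0.091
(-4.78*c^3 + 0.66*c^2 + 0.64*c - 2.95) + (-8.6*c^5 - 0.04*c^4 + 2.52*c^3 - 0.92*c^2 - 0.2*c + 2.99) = -8.6*c^5 - 0.04*c^4 - 2.26*c^3 - 0.26*c^2 + 0.44*c + 0.04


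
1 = 1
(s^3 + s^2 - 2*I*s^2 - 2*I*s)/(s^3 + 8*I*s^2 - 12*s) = (s^2 + s - 2*I*s - 2*I)/(s^2 + 8*I*s - 12)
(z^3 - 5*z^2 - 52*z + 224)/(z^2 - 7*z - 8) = (z^2 + 3*z - 28)/(z + 1)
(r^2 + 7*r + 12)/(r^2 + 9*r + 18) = (r + 4)/(r + 6)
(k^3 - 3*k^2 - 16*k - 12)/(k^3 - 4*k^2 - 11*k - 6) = (k + 2)/(k + 1)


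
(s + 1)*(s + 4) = s^2 + 5*s + 4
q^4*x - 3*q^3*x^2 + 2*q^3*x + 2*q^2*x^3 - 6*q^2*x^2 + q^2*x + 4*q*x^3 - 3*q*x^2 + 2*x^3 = (q + 1)*(q - 2*x)*(q - x)*(q*x + x)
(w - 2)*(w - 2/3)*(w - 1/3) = w^3 - 3*w^2 + 20*w/9 - 4/9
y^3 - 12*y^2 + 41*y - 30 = (y - 6)*(y - 5)*(y - 1)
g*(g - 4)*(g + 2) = g^3 - 2*g^2 - 8*g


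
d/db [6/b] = -6/b^2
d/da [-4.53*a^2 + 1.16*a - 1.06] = 1.16 - 9.06*a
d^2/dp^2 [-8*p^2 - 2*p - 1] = -16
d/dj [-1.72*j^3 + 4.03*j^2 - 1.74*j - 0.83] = -5.16*j^2 + 8.06*j - 1.74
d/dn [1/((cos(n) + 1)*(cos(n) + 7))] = 2*(cos(n) + 4)*sin(n)/((cos(n) + 1)^2*(cos(n) + 7)^2)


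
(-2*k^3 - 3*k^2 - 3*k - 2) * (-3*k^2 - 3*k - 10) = 6*k^5 + 15*k^4 + 38*k^3 + 45*k^2 + 36*k + 20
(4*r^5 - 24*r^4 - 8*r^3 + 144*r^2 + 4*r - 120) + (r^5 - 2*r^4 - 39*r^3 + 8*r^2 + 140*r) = 5*r^5 - 26*r^4 - 47*r^3 + 152*r^2 + 144*r - 120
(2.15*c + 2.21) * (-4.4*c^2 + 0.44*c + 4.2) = -9.46*c^3 - 8.778*c^2 + 10.0024*c + 9.282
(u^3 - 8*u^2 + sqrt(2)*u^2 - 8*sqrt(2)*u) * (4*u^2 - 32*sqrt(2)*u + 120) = 4*u^5 - 28*sqrt(2)*u^4 - 32*u^4 + 56*u^3 + 224*sqrt(2)*u^3 - 448*u^2 + 120*sqrt(2)*u^2 - 960*sqrt(2)*u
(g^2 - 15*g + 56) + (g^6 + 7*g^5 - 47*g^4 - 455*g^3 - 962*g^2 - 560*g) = g^6 + 7*g^5 - 47*g^4 - 455*g^3 - 961*g^2 - 575*g + 56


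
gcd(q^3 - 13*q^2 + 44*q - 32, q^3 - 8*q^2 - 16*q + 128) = q^2 - 12*q + 32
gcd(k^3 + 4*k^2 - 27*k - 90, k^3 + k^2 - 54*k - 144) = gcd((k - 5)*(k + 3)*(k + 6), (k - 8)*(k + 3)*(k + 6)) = k^2 + 9*k + 18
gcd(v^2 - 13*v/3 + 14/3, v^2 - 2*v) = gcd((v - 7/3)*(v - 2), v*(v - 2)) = v - 2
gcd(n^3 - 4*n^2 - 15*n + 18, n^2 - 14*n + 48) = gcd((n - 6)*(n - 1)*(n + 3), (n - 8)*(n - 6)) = n - 6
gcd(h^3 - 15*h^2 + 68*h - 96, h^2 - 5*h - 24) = h - 8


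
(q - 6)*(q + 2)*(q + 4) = q^3 - 28*q - 48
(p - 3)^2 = p^2 - 6*p + 9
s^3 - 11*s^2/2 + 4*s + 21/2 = (s - 7/2)*(s - 3)*(s + 1)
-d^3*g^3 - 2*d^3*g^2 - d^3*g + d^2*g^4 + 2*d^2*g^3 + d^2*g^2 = g*(-d + g)*(d*g + d)^2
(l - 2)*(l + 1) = l^2 - l - 2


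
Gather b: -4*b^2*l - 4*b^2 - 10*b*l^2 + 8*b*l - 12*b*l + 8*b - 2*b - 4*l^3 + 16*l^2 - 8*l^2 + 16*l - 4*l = b^2*(-4*l - 4) + b*(-10*l^2 - 4*l + 6) - 4*l^3 + 8*l^2 + 12*l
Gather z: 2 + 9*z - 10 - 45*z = -36*z - 8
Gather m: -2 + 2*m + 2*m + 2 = 4*m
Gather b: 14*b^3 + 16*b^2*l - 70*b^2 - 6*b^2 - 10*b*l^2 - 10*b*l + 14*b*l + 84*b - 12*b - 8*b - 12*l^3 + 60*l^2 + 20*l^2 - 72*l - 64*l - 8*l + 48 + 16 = 14*b^3 + b^2*(16*l - 76) + b*(-10*l^2 + 4*l + 64) - 12*l^3 + 80*l^2 - 144*l + 64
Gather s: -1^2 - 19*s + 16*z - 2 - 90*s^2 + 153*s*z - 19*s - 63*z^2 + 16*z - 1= -90*s^2 + s*(153*z - 38) - 63*z^2 + 32*z - 4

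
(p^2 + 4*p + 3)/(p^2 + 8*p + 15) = (p + 1)/(p + 5)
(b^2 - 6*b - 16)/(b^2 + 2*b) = (b - 8)/b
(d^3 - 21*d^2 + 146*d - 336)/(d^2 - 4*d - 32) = (d^2 - 13*d + 42)/(d + 4)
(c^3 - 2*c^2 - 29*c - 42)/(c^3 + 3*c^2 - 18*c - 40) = (c^2 - 4*c - 21)/(c^2 + c - 20)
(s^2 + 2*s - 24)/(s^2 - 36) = (s - 4)/(s - 6)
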